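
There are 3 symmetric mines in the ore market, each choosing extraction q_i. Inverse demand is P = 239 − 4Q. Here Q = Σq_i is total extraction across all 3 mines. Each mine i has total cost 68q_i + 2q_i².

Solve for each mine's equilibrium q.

A representative mine's profit is π_i = q_i(239 − 4Q) − 68q_i − 2q_i², with Q = q_i + Σ_{j≠i} q_j.
First-order condition: 171 − 12q_i − 4Σ_{j≠i} q_j = 0.
Imposing symmetry (q_j = q for all j) turns Σ_{j≠i} q_j into 2q, so 171 = 20q and q = 8.55.

8.55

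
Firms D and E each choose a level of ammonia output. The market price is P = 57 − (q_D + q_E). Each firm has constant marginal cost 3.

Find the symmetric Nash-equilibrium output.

Firm D's profit: π = q_D(57 − (q_D + q_E)) − 3q_D.
∂π/∂q_D = 54 − 2q_D − q_E = 0, so q_D = 27 − 0.5q_E.
By symmetry q_E = q_D; substituting into the reaction function, 1.5q_D = 27 and q_D = 18.

18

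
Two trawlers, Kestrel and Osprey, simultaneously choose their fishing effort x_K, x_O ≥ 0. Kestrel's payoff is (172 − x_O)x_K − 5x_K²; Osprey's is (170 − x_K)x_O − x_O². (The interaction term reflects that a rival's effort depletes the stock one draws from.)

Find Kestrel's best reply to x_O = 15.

15.7

Expanding Kestrel's payoff: 172x_K − x_Ox_K − 5x_K².
∂π/∂x_K = 172 − x_O − 10x_K = 0, so x_K = 17.2 − 0.1x_O.
At x_O = 15: x_K = 17.2 − 0.1·15 = 15.7.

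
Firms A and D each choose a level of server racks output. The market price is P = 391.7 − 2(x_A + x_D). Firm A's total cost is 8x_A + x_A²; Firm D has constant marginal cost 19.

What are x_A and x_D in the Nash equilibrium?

Firm A's profit: π = x_A(391.7 − 2(x_A + x_D)) − 8x_A − x_A².
∂π/∂x_A = 383.7 − 6x_A − 2x_D = 0, so x_A = 63.95 − (1/3)x_D.
For D: ∂π/∂x_D = 372.7 − 4x_D − 2x_A = 0 ⇒ x_D = 93.175 − 0.5x_A.
Solving the two reaction functions simultaneously: (1 − (−1/3)(−0.5))x_A = 63.95 − (1/3)·93.175, so (5/6)x_A = 3947/120 and x_A = 39.47.
Then x_D = 93.175 − 0.5·39.47 = 73.44.

39.47, 73.44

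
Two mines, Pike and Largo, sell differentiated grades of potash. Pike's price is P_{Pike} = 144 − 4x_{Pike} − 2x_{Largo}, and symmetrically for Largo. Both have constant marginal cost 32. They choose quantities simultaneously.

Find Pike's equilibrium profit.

501.76

Mine Pike's profit: π = x_{Pike}(144 − 4x_{Pike} − 2x_{Largo}) − 32x_{Pike}.
∂π/∂x_{Pike} = 112 − 8x_{Pike} − 2x_{Largo} = 0 ⇒ x_{Pike} = 14 − 0.25x_{Largo}.
By symmetry x_{Largo} = x_{Pike}; substituting into the reaction function, 1.25x_{Pike} = 14 and x_{Pike} = 11.2.
P_{Pike} = 144 − 4·11.2 − 2·11.2 = 76.8.
Profit = (76.8 − 32)·11.2 = 501.76.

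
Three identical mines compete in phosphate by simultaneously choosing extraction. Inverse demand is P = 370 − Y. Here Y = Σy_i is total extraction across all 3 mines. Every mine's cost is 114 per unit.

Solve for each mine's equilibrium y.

A representative mine's profit is π_i = y_i(370 − Y) − 114y_i, with Y = y_i + Σ_{j≠i} y_j.
First-order condition: 256 − 2y_i − Σ_{j≠i} y_j = 0.
Imposing symmetry (y_j = y for all j) turns Σ_{j≠i} y_j into 2y, so 256 = 4y and y = 64.

64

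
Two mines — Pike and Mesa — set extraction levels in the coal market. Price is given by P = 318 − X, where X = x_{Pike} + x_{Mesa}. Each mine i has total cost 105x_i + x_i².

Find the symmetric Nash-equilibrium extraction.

Mine Pike's profit: π = x_{Pike}(318 − (x_{Pike} + x_{Mesa})) − 105x_{Pike} − x_{Pike}².
∂π/∂x_{Pike} = 213 − 4x_{Pike} − x_{Mesa} = 0, so x_{Pike} = 53.25 − 0.25x_{Mesa}.
By symmetry x_{Mesa} = x_{Pike}; substituting into the reaction function, 1.25x_{Pike} = 53.25 and x_{Pike} = 42.6.

42.6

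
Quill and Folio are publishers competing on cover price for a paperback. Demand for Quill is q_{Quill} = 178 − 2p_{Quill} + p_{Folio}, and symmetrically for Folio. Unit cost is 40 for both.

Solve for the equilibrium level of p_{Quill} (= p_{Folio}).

Quill's profit: π = (p_{Quill} − 40)(178 − 2p_{Quill} + p_{Folio}).
∂π/∂p_{Quill} = 258 − 4p_{Quill} + p_{Folio} = 0 ⇒ p_{Quill} = 64.5 + 0.25p_{Folio}.
The game is symmetric, so in equilibrium p_{Folio} = p_{Quill}: the reaction function gives 0.75p_{Quill} = 64.5, hence p_{Quill} = 86.

86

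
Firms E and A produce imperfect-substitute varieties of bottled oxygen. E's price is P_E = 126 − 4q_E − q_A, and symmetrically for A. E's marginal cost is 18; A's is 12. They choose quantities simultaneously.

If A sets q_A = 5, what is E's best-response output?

12.875

Firm E's profit: π = q_E(126 − 4q_E − q_A) − 18q_E.
∂π/∂q_E = 108 − 8q_E − q_A = 0 ⇒ q_E = 13.5 − 0.125q_A.
At q_A = 5: q_E = 13.5 − 0.125·5 = 12.875.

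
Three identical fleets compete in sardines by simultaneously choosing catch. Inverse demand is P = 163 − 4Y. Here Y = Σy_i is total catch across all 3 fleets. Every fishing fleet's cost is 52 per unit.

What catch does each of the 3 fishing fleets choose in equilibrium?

6.9375

A representative fishing fleet's profit is π_i = y_i(163 − 4Y) − 52y_i, with Y = y_i + Σ_{j≠i} y_j.
First-order condition: 111 − 8y_i − 4Σ_{j≠i} y_j = 0.
With identical fishing fleets, set every y_j = y: then 111 − 8y − 8y = 0, i.e. y = 111/16 = 6.9375.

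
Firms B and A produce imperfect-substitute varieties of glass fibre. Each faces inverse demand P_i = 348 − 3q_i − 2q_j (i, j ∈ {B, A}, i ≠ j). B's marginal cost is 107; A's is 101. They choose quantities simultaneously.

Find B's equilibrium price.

196.25

Firm B's profit: π = q_B(348 − 3q_B − 2q_A) − 107q_B.
∂π/∂q_B = 241 − 6q_B − 2q_A = 0 ⇒ q_B = 241/6 − (1/3)q_A.
Similarly q_A = 247/6 − (1/3)q_B.
Solving the two reaction functions simultaneously: (1 − (−1/3)(−1/3))q_B = 241/6 − (1/3)·(247/6), so (8/9)q_B = 238/9 and q_B = 29.75.
Then q_A = 247/6 − (1/3)·29.75 = 31.25.
P_B = 348 − 3·29.75 − 2·31.25 = 196.25.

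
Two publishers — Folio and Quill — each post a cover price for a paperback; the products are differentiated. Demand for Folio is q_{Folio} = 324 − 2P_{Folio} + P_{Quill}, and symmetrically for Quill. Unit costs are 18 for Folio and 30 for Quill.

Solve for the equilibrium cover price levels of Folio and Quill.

Folio's profit: π = (P_{Folio} − 18)(324 − 2P_{Folio} + P_{Quill}).
∂π/∂P_{Folio} = 360 − 4P_{Folio} + P_{Quill} = 0 ⇒ P_{Folio} = 90 + 0.25P_{Quill}.
Similarly P_{Quill} = 96 + 0.25P_{Folio}.
Plugging P_{Quill} into Folio's best response: P_{Folio} = 90 + 0.25(96 + 0.25P_{Folio}) ⇒ 0.9375P_{Folio} = 114, so P_{Folio} = 121.6.
Then P_{Quill} = 96 + 0.25·121.6 = 126.4.

121.6, 126.4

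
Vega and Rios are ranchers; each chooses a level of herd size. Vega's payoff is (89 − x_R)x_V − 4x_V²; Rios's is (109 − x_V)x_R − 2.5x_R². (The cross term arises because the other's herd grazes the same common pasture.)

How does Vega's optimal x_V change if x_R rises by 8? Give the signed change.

-1

Expanding Vega's payoff: 89x_V − x_Rx_V − 4x_V².
∂π/∂x_V = 89 − x_R − 8x_V = 0, so x_V = 11.125 − 0.125x_R.
The reaction-function slope is −0.125, so an 8-unit rise in x_R moves x_V by −0.125 × 8 = −1. Vega's best response falls — the actions are strategic substitutes.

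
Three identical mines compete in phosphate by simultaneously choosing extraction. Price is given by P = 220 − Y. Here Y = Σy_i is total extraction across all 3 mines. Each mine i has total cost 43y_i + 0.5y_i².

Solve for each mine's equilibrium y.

35.4

A representative mine's profit is π_i = y_i(220 − Y) − 43y_i − 0.5y_i², with Y = y_i + Σ_{j≠i} y_j.
First-order condition: 177 − 3y_i − Σ_{j≠i} y_j = 0.
With identical mines, set every y_j = y: then 177 − 3y − 2y = 0, i.e. y = 177/5 = 35.4.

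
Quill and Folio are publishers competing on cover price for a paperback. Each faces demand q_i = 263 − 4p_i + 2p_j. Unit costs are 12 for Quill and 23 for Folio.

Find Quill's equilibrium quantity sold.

165.2

Quill's profit: π = (p_{Quill} − 12)(263 − 4p_{Quill} + 2p_{Folio}).
∂π/∂p_{Quill} = 311 − 8p_{Quill} + 2p_{Folio} = 0 ⇒ p_{Quill} = 38.875 + 0.25p_{Folio}.
Similarly p_{Folio} = 44.375 + 0.25p_{Quill}.
Solving the two reaction functions simultaneously: (1 − (0.25)(0.25))p_{Quill} = 38.875 + 0.25·44.375, so 0.9375p_{Quill} = 1599/32 and p_{Quill} = 53.3.
Then p_{Folio} = 44.375 + 0.25·53.3 = 57.7.
q_{Quill} = 263 − 4·53.3 + 2·57.7 = 165.2.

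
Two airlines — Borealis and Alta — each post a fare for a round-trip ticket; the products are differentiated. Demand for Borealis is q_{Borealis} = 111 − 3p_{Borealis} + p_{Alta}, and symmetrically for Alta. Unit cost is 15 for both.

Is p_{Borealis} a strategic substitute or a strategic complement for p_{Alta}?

Borealis's profit: π = (p_{Borealis} − 15)(111 − 3p_{Borealis} + p_{Alta}).
∂π/∂p_{Borealis} = 156 − 6p_{Borealis} + p_{Alta} = 0 ⇒ p_{Borealis} = 26 + (1/6)p_{Alta}.
The best-response slope dp_{Borealis}/dp_{Alta} = 1/6 > 0: the reaction function is upward-sloping, so the choices are strategic complements.

strategic complements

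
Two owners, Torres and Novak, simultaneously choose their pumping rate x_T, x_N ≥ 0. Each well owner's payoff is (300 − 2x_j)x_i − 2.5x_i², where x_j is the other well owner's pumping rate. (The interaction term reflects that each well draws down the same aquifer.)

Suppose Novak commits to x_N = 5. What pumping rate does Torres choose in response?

Torres's payoff is (300 − 2x_N)x_T − 2.5x_T².
∂π/∂x_T = 300 − 2x_N − 5x_T = 0, so x_T = 60 − 0.4x_N.
At x_N = 5: x_T = 60 − 0.4·5 = 58.

58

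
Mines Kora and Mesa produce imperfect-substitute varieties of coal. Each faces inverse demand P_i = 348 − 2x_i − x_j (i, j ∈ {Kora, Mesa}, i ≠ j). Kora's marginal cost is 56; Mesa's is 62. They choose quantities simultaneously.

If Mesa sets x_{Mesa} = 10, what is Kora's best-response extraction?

Mine Kora's profit: π = x_{Kora}(348 − 2x_{Kora} − x_{Mesa}) − 56x_{Kora}.
∂π/∂x_{Kora} = 292 − 4x_{Kora} − x_{Mesa} = 0 ⇒ x_{Kora} = 73 − 0.25x_{Mesa}.
At x_{Mesa} = 10: x_{Kora} = 73 − 0.25·10 = 70.5.

70.5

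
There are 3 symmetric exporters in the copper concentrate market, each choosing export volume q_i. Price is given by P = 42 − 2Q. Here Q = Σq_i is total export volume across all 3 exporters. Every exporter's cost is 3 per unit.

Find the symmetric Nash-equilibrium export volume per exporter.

A representative exporter's profit is π_i = q_i(42 − 2Q) − 3q_i, with Q = q_i + Σ_{j≠i} q_j.
First-order condition: 39 − 4q_i − 2Σ_{j≠i} q_j = 0.
In a symmetric equilibrium every exporter chooses the same q, so Σ_{j≠i} q_j = 2q. The condition becomes 39 − 8q = 0, giving q = 39/8 = 4.875.

4.875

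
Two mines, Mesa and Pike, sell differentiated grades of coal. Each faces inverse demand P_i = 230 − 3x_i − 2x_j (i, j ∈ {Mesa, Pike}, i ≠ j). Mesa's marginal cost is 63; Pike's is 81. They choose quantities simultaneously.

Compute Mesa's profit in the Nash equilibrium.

Mine Mesa's profit: π = x_{Mesa}(230 − 3x_{Mesa} − 2x_{Pike}) − 63x_{Mesa}.
∂π/∂x_{Mesa} = 167 − 6x_{Mesa} − 2x_{Pike} = 0 ⇒ x_{Mesa} = 167/6 − (1/3)x_{Pike}.
Similarly x_{Pike} = 149/6 − (1/3)x_{Mesa}.
Solving the two reaction functions simultaneously: (1 − (−1/3)(−1/3))x_{Mesa} = 167/6 − (1/3)·(149/6), so (8/9)x_{Mesa} = 176/9 and x_{Mesa} = 22.
Then x_{Pike} = 149/6 − (1/3)·22 = 17.5.
P_{Mesa} = 230 − 3·22 − 2·17.5 = 129.
Profit = (129 − 63)·22 = 1452.

1452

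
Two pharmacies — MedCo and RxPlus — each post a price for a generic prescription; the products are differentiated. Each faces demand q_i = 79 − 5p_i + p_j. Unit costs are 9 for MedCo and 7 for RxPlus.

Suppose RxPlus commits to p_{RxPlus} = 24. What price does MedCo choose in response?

14.8

MedCo's profit: π = (p_{MedCo} − 9)(79 − 5p_{MedCo} + p_{RxPlus}).
∂π/∂p_{MedCo} = 124 − 10p_{MedCo} + p_{RxPlus} = 0 ⇒ p_{MedCo} = 12.4 + 0.1p_{RxPlus}.
At p_{RxPlus} = 24: p_{MedCo} = 12.4 + 0.1·24 = 14.8.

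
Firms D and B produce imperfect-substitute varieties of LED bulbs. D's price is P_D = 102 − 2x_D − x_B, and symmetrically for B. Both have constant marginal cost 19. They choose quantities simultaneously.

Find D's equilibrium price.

Firm D's profit: π = x_D(102 − 2x_D − x_B) − 19x_D.
∂π/∂x_D = 83 − 4x_D − x_B = 0 ⇒ x_D = 20.75 − 0.25x_B.
The game is symmetric, so in equilibrium x_B = x_D: the reaction function gives 1.25x_D = 20.75, hence x_D = 16.6.
P_D = 102 − 2·16.6 − 16.6 = 52.2.

52.2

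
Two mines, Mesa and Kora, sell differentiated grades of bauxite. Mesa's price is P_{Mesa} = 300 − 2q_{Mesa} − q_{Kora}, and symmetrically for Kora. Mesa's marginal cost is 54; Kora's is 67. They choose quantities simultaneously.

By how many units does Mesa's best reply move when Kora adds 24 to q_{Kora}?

-6

Mine Mesa's profit: π = q_{Mesa}(300 − 2q_{Mesa} − q_{Kora}) − 54q_{Mesa}.
∂π/∂q_{Mesa} = 246 − 4q_{Mesa} − q_{Kora} = 0 ⇒ q_{Mesa} = 61.5 − 0.25q_{Kora}.
The reaction-function slope is −0.25, so a 24-unit rise in q_{Kora} moves q_{Mesa} by −0.25 × 24 = −6. Mesa's best response falls — the actions are strategic substitutes.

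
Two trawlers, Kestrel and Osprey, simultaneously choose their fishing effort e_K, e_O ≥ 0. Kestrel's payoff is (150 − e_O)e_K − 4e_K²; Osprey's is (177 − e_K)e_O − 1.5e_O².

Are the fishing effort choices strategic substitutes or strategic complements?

strategic substitutes

Expanding Kestrel's payoff: 150e_K − e_Oe_K − 4e_K².
∂π/∂e_K = 150 − e_O − 8e_K = 0, so e_K = 18.75 − 0.125e_O.
The best-response slope de_K/de_O = −0.125 < 0: the reaction function is downward-sloping, so the choices are strategic substitutes.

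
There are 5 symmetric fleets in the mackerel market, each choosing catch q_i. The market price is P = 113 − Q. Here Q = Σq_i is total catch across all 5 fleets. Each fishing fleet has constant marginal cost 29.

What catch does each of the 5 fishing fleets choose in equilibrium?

A representative fishing fleet's profit is π_i = q_i(113 − Q) − 29q_i, with Q = q_i + Σ_{j≠i} q_j.
First-order condition: 84 − 2q_i − Σ_{j≠i} q_j = 0.
With identical fishing fleets, set every q_j = q: then 84 − 2q − 4q = 0, i.e. q = 84/6 = 14.

14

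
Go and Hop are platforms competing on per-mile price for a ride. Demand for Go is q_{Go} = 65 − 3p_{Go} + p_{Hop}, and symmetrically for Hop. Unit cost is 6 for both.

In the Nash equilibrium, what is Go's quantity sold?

31.8

Go's profit: π = (p_{Go} − 6)(65 − 3p_{Go} + p_{Hop}).
∂π/∂p_{Go} = 83 − 6p_{Go} + p_{Hop} = 0 ⇒ p_{Go} = 83/6 + (1/6)p_{Hop}.
By symmetry p_{Hop} = p_{Go}; substituting into the reaction function, (5/6)p_{Go} = 83/6 and p_{Go} = 16.6.
q_{Go} = 65 − 3·16.6 + 16.6 = 31.8.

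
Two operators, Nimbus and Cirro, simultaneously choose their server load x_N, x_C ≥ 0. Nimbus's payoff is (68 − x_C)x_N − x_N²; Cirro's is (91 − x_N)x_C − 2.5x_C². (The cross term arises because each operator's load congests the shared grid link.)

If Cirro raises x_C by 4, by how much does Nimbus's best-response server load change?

Expanding Nimbus's payoff: 68x_N − x_Cx_N − x_N².
∂π/∂x_N = 68 − x_C − 2x_N = 0, so x_N = 34 − 0.5x_C.
The reaction-function slope is −0.5, so a 4-unit rise in x_C moves x_N by −0.5 × 4 = −2. Nimbus's best response falls — the actions are strategic substitutes.

-2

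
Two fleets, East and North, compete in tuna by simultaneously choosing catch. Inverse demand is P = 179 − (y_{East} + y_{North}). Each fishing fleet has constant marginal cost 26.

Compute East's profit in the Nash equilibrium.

2601

Fishing fleet East's profit: π = y_{East}(179 − (y_{East} + y_{North})) − 26y_{East}.
∂π/∂y_{East} = 153 − 2y_{East} − y_{North} = 0, so y_{East} = 76.5 − 0.5y_{North}.
The game is symmetric, so in equilibrium y_{North} = y_{East}: the reaction function gives 1.5y_{East} = 76.5, hence y_{East} = 51.
Price P = 179 − 102 = 77.
East's profit: (77 − 26)·51 = 2601.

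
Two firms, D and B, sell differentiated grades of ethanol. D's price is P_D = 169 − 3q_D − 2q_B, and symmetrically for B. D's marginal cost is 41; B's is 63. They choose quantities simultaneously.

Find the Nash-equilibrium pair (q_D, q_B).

17.375, 11.875

Firm D's profit: π = q_D(169 − 3q_D − 2q_B) − 41q_D.
∂π/∂q_D = 128 − 6q_D − 2q_B = 0 ⇒ q_D = 64/3 − (1/3)q_B.
Similarly q_B = 53/3 − (1/3)q_D.
Substituting the second reaction function into the first: q_D = 64/3 − (1/3)(53/3 − (1/3)q_D), which gives (8/9)q_D = 139/9 ⇒ q_D = 17.375.
Then q_B = 53/3 − (1/3)·17.375 = 11.875.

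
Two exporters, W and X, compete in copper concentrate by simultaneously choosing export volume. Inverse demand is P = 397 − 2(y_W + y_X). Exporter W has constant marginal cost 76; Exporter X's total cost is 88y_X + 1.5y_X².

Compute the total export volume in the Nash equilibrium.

Exporter W's profit: π = y_W(397 − 2(y_W + y_X)) − 76y_W.
∂π/∂y_W = 321 − 4y_W − 2y_X = 0, so y_W = 80.25 − 0.5y_X.
For X: ∂π/∂y_X = 309 − 7y_X − 2y_W = 0 ⇒ y_X = 309/7 − (2/7)y_W.
Substituting the second reaction function into the first: y_W = 80.25 − 0.5(309/7 − (2/7)y_W), which gives (6/7)y_W = 1629/28 ⇒ y_W = 67.875.
Then y_X = 309/7 − (2/7)·67.875 = 24.75.
Total export volume: 67.875 + 24.75 = 92.625.

92.625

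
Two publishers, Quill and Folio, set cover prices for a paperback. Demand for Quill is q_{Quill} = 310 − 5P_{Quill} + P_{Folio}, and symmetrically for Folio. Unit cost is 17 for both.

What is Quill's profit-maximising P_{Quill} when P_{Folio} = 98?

Quill's profit: π = (P_{Quill} − 17)(310 − 5P_{Quill} + P_{Folio}).
∂π/∂P_{Quill} = 395 − 10P_{Quill} + P_{Folio} = 0 ⇒ P_{Quill} = 39.5 + 0.1P_{Folio}.
At P_{Folio} = 98: P_{Quill} = 39.5 + 0.1·98 = 49.3.

49.3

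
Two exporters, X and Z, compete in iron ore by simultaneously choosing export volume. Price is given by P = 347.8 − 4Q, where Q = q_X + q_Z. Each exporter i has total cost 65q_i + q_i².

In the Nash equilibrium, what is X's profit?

Exporter X's profit: π = q_X(347.8 − 4(q_X + q_Z)) − 65q_X − q_X².
∂π/∂q_X = 282.8 − 10q_X − 4q_Z = 0, so q_X = 28.28 − 0.4q_Z.
The game is symmetric, so in equilibrium q_Z = q_X: the reaction function gives 1.4q_X = 28.28, hence q_X = 20.2.
Price P = 347.8 − 4·40.4 = 186.2.
X's profit: (186.2 − 65)·20.2 − (20.2)² = 2040.2.

2040.2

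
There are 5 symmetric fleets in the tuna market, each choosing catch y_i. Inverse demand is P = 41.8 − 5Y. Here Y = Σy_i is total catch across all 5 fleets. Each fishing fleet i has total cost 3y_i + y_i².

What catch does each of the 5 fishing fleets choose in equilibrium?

1.2125

A representative fishing fleet's profit is π_i = y_i(41.8 − 5Y) − 3y_i − y_i², with Y = y_i + Σ_{j≠i} y_j.
First-order condition: 38.8 − 12y_i − 5Σ_{j≠i} y_j = 0.
In a symmetric equilibrium every fishing fleet chooses the same y, so Σ_{j≠i} y_j = 4y. The condition becomes 38.8 − 32y = 0, giving y = 38.8/32 = 1.2125.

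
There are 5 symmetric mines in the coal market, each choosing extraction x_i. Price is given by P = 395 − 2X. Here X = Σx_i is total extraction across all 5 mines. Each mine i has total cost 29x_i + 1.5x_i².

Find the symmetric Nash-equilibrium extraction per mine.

24.4

A representative mine's profit is π_i = x_i(395 − 2X) − 29x_i − 1.5x_i², with X = x_i + Σ_{j≠i} x_j.
First-order condition: 366 − 7x_i − 2Σ_{j≠i} x_j = 0.
In a symmetric equilibrium every mine chooses the same x, so Σ_{j≠i} x_j = 4x. The condition becomes 366 − 15x = 0, giving x = 366/15 = 24.4.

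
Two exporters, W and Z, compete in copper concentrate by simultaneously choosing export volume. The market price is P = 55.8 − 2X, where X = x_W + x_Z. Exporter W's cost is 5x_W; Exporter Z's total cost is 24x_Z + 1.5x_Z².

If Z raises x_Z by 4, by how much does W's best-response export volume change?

Exporter W's profit: π = x_W(55.8 − 2(x_W + x_Z)) − 5x_W.
∂π/∂x_W = 50.8 − 4x_W − 2x_Z = 0, so x_W = 12.7 − 0.5x_Z.
The reaction-function slope is −0.5, so a 4-unit rise in x_Z moves x_W by −0.5 × 4 = −2. W's best response falls — the actions are strategic substitutes.

-2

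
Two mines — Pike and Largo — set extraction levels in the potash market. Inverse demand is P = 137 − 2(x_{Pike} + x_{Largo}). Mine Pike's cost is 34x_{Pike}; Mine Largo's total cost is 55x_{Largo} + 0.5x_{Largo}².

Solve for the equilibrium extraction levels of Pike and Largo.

21.9375, 7.625

Mine Pike's profit: π = x_{Pike}(137 − 2(x_{Pike} + x_{Largo})) − 34x_{Pike}.
∂π/∂x_{Pike} = 103 − 4x_{Pike} − 2x_{Largo} = 0, so x_{Pike} = 25.75 − 0.5x_{Largo}.
For Largo: ∂π/∂x_{Largo} = 82 − 5x_{Largo} − 2x_{Pike} = 0 ⇒ x_{Largo} = 16.4 − 0.4x_{Pike}.
Plugging x_{Largo} into Pike's best response: x_{Pike} = 25.75 − 0.5(16.4 − 0.4x_{Pike}) ⇒ 0.8x_{Pike} = 17.55, so x_{Pike} = 21.9375.
Then x_{Largo} = 16.4 − 0.4·21.9375 = 7.625.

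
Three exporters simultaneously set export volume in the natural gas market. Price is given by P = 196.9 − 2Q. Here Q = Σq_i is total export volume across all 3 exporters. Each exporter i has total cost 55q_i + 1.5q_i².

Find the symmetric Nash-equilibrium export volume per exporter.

12.9

A representative exporter's profit is π_i = q_i(196.9 − 2Q) − 55q_i − 1.5q_i², with Q = q_i + Σ_{j≠i} q_j.
First-order condition: 141.9 − 7q_i − 2Σ_{j≠i} q_j = 0.
Imposing symmetry (q_j = q for all j) turns Σ_{j≠i} q_j into 2q, so 141.9 = 11q and q = 12.9.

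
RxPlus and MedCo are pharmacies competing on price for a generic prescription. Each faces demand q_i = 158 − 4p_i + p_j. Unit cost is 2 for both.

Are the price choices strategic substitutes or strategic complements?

strategic complements

RxPlus's profit: π = (p_{RxPlus} − 2)(158 − 4p_{RxPlus} + p_{MedCo}).
∂π/∂p_{RxPlus} = 166 − 8p_{RxPlus} + p_{MedCo} = 0 ⇒ p_{RxPlus} = 20.75 + 0.125p_{MedCo}.
The best-response slope dp_{RxPlus}/dp_{MedCo} = 0.125 > 0: the reaction function is upward-sloping, so the choices are strategic complements.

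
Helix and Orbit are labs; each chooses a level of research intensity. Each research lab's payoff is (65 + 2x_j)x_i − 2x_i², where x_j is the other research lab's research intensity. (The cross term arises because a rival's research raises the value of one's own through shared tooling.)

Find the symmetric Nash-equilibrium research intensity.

32.5

Helix's payoff is (65 + 2x_O)x_H − 2x_H².
∂π/∂x_H = 65 + 2x_O − 4x_H = 0, so x_H = 16.25 + 0.5x_O.
Setting x_H = x_O in the reaction function: x_H = 16.25 + 0.5x_H, so x_H = 16.25 / 0.5 = 32.5.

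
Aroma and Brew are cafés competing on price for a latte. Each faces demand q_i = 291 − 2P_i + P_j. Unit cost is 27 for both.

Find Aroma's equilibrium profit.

Aroma's profit: π = (P_{Aroma} − 27)(291 − 2P_{Aroma} + P_{Brew}).
∂π/∂P_{Aroma} = 345 − 4P_{Aroma} + P_{Brew} = 0 ⇒ P_{Aroma} = 86.25 + 0.25P_{Brew}.
The game is symmetric, so in equilibrium P_{Brew} = P_{Aroma}: the reaction function gives 0.75P_{Aroma} = 86.25, hence P_{Aroma} = 115.
q_{Aroma} = 291 − 2·115 + 115 = 176.
Profit = (115 − 27)·176 = 15488.

15488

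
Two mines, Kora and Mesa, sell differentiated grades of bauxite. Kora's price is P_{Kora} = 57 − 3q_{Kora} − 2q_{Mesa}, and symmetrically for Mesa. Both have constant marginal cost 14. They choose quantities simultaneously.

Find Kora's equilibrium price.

Mine Kora's profit: π = q_{Kora}(57 − 3q_{Kora} − 2q_{Mesa}) − 14q_{Kora}.
∂π/∂q_{Kora} = 43 − 6q_{Kora} − 2q_{Mesa} = 0 ⇒ q_{Kora} = 43/6 − (1/3)q_{Mesa}.
By symmetry q_{Mesa} = q_{Kora}; substituting into the reaction function, (4/3)q_{Kora} = 43/6 and q_{Kora} = 5.375.
P_{Kora} = 57 − 3·5.375 − 2·5.375 = 30.125.

30.125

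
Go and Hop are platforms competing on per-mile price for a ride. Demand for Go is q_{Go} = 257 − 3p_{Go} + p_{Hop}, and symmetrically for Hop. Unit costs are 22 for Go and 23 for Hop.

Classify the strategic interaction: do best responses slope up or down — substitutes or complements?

Go's profit: π = (p_{Go} − 22)(257 − 3p_{Go} + p_{Hop}).
∂π/∂p_{Go} = 323 − 6p_{Go} + p_{Hop} = 0 ⇒ p_{Go} = 323/6 + (1/6)p_{Hop}.
The best-response slope dp_{Go}/dp_{Hop} = 1/6 > 0: the reaction function is upward-sloping, so the choices are strategic complements.

strategic complements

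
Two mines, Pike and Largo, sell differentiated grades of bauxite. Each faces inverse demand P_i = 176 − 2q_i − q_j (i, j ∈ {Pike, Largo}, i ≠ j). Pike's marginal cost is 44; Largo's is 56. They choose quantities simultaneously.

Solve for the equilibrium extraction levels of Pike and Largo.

Mine Pike's profit: π = q_{Pike}(176 − 2q_{Pike} − q_{Largo}) − 44q_{Pike}.
∂π/∂q_{Pike} = 132 − 4q_{Pike} − q_{Largo} = 0 ⇒ q_{Pike} = 33 − 0.25q_{Largo}.
Similarly q_{Largo} = 30 − 0.25q_{Pike}.
Plugging q_{Largo} into Pike's best response: q_{Pike} = 33 − 0.25(30 − 0.25q_{Pike}) ⇒ 0.9375q_{Pike} = 25.5, so q_{Pike} = 27.2.
Then q_{Largo} = 30 − 0.25·27.2 = 23.2.

27.2, 23.2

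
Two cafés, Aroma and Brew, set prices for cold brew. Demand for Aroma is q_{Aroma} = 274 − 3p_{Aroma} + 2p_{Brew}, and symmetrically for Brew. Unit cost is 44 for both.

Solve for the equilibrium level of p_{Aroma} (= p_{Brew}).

101.5

Aroma's profit: π = (p_{Aroma} − 44)(274 − 3p_{Aroma} + 2p_{Brew}).
∂π/∂p_{Aroma} = 406 − 6p_{Aroma} + 2p_{Brew} = 0 ⇒ p_{Aroma} = 203/3 + (1/3)p_{Brew}.
By symmetry p_{Brew} = p_{Aroma}; substituting into the reaction function, (2/3)p_{Aroma} = 203/3 and p_{Aroma} = 101.5.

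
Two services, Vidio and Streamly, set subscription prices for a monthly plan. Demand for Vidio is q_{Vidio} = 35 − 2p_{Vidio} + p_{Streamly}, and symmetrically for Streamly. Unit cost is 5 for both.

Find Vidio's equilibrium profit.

200

Vidio's profit: π = (p_{Vidio} − 5)(35 − 2p_{Vidio} + p_{Streamly}).
∂π/∂p_{Vidio} = 45 − 4p_{Vidio} + p_{Streamly} = 0 ⇒ p_{Vidio} = 11.25 + 0.25p_{Streamly}.
Setting p_{Vidio} = p_{Streamly} in the reaction function: p_{Vidio} = 11.25 + 0.25p_{Vidio}, so p_{Vidio} = 11.25 / 0.75 = 15.
q_{Vidio} = 35 − 2·15 + 15 = 20.
Profit = (15 − 5)·20 = 200.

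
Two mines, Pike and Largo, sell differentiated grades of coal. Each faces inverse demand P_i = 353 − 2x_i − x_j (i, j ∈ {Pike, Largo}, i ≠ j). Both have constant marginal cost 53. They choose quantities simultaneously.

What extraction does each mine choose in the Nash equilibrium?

Mine Pike's profit: π = x_{Pike}(353 − 2x_{Pike} − x_{Largo}) − 53x_{Pike}.
∂π/∂x_{Pike} = 300 − 4x_{Pike} − x_{Largo} = 0 ⇒ x_{Pike} = 75 − 0.25x_{Largo}.
The game is symmetric, so in equilibrium x_{Largo} = x_{Pike}: the reaction function gives 1.25x_{Pike} = 75, hence x_{Pike} = 60.

60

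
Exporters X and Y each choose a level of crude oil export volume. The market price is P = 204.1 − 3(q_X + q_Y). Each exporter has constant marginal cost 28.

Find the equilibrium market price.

Exporter X's profit: π = q_X(204.1 − 3(q_X + q_Y)) − 28q_X.
∂π/∂q_X = 176.1 − 6q_X − 3q_Y = 0, so q_X = 29.35 − 0.5q_Y.
The game is symmetric, so in equilibrium q_Y = q_X: the reaction function gives 1.5q_X = 29.35, hence q_X = 587/30.
Equilibrium price: P = 204.1 − 3·(587/15) = 86.7.

86.7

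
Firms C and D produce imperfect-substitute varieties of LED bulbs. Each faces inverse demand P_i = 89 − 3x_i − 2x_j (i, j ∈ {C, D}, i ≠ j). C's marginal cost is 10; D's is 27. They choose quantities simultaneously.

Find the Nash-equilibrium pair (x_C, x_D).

Firm C's profit: π = x_C(89 − 3x_C − 2x_D) − 10x_C.
∂π/∂x_C = 79 − 6x_C − 2x_D = 0 ⇒ x_C = 79/6 − (1/3)x_D.
Similarly x_D = 31/3 − (1/3)x_C.
Solving the two reaction functions simultaneously: (1 − (−1/3)(−1/3))x_C = 79/6 − (1/3)·(31/3), so (8/9)x_C = 175/18 and x_C = 10.9375.
Then x_D = 31/3 − (1/3)·10.9375 = 6.6875.

10.9375, 6.6875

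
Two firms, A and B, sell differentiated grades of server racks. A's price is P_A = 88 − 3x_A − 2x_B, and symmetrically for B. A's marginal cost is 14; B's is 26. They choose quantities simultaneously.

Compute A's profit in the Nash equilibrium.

300

Firm A's profit: π = x_A(88 − 3x_A − 2x_B) − 14x_A.
∂π/∂x_A = 74 − 6x_A − 2x_B = 0 ⇒ x_A = 37/3 − (1/3)x_B.
Similarly x_B = 31/3 − (1/3)x_A.
Solving the two reaction functions simultaneously: (1 − (−1/3)(−1/3))x_A = 37/3 − (1/3)·(31/3), so (8/9)x_A = 80/9 and x_A = 10.
Then x_B = 31/3 − (1/3)·10 = 7.
P_A = 88 − 3·10 − 2·7 = 44.
Profit = (44 − 14)·10 = 300.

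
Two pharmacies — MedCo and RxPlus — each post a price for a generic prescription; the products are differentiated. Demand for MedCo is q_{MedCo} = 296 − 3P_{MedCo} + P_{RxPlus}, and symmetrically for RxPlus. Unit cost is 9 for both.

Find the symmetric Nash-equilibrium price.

64.6

MedCo's profit: π = (P_{MedCo} − 9)(296 − 3P_{MedCo} + P_{RxPlus}).
∂π/∂P_{MedCo} = 323 − 6P_{MedCo} + P_{RxPlus} = 0 ⇒ P_{MedCo} = 323/6 + (1/6)P_{RxPlus}.
Setting P_{MedCo} = P_{RxPlus} in the reaction function: P_{MedCo} = 323/6 + (1/6)P_{MedCo}, so P_{MedCo} = (323/6) / (5/6) = 64.6.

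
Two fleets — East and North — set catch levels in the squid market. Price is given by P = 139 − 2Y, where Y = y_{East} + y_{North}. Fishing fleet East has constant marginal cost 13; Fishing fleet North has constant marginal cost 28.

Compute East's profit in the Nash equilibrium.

1104.5

Fishing fleet East's profit: π = y_{East}(139 − 2(y_{East} + y_{North})) − 13y_{East}.
∂π/∂y_{East} = 126 − 4y_{East} − 2y_{North} = 0, so y_{East} = 31.5 − 0.5y_{North}.
By the same steps for North: y_{North} = 27.75 − 0.5y_{East}.
Solving the two reaction functions simultaneously: (1 − (−0.5)(−0.5))y_{East} = 31.5 − 0.5·27.75, so 0.75y_{East} = 17.625 and y_{East} = 23.5.
Then y_{North} = 27.75 − 0.5·23.5 = 16.
Price P = 139 − 2·39.5 = 60.
East's profit: (60 − 13)·23.5 = 1104.5.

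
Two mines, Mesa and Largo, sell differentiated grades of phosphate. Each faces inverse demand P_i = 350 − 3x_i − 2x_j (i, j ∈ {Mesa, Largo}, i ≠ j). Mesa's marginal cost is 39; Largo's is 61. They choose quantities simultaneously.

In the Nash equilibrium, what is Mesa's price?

Mine Mesa's profit: π = x_{Mesa}(350 − 3x_{Mesa} − 2x_{Largo}) − 39x_{Mesa}.
∂π/∂x_{Mesa} = 311 − 6x_{Mesa} − 2x_{Largo} = 0 ⇒ x_{Mesa} = 311/6 − (1/3)x_{Largo}.
Similarly x_{Largo} = 289/6 − (1/3)x_{Mesa}.
Plugging x_{Largo} into Mesa's best response: x_{Mesa} = 311/6 − (1/3)(289/6 − (1/3)x_{Mesa}) ⇒ (8/9)x_{Mesa} = 322/9, so x_{Mesa} = 40.25.
Then x_{Largo} = 289/6 − (1/3)·40.25 = 34.75.
P_{Mesa} = 350 − 3·40.25 − 2·34.75 = 159.75.

159.75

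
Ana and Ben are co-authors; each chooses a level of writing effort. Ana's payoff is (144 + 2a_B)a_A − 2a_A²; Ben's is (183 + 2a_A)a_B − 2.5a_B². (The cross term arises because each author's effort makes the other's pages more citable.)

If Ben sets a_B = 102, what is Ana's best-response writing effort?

Expanding Ana's payoff: 144a_A + 2a_Ba_A − 2a_A².
∂π/∂a_A = 144 + 2a_B − 4a_A = 0, so a_A = 36 + 0.5a_B.
At a_B = 102: a_A = 36 + 0.5·102 = 87.

87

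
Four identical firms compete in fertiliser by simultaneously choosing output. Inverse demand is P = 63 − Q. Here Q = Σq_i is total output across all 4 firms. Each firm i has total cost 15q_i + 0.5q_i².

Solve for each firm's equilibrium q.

A representative firm's profit is π_i = q_i(63 − Q) − 15q_i − 0.5q_i², with Q = q_i + Σ_{j≠i} q_j.
First-order condition: 48 − 3q_i − Σ_{j≠i} q_j = 0.
Imposing symmetry (q_j = q for all j) turns Σ_{j≠i} q_j into 3q, so 48 = 6q and q = 8.

8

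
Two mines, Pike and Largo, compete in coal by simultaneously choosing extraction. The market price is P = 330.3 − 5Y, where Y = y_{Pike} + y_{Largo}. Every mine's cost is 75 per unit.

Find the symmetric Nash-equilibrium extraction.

Mine Pike's profit: π = y_{Pike}(330.3 − 5(y_{Pike} + y_{Largo})) − 75y_{Pike}.
∂π/∂y_{Pike} = 255.3 − 10y_{Pike} − 5y_{Largo} = 0, so y_{Pike} = 25.53 − 0.5y_{Largo}.
Setting y_{Pike} = y_{Largo} in the reaction function: y_{Pike} = 25.53 − 0.5y_{Pike}, so y_{Pike} = 25.53 / 1.5 = 17.02.

17.02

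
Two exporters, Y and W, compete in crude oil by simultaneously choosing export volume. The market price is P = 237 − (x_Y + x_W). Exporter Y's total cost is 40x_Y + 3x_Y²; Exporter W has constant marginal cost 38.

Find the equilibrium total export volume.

106

Exporter Y's profit: π = x_Y(237 − (x_Y + x_W)) − 40x_Y − 3x_Y².
∂π/∂x_Y = 197 − 8x_Y − x_W = 0, so x_Y = 24.625 − 0.125x_W.
For W: ∂π/∂x_W = 199 − 2x_W − x_Y = 0 ⇒ x_W = 99.5 − 0.5x_Y.
Solving the two reaction functions simultaneously: (1 − (−0.125)(−0.5))x_Y = 24.625 − 0.125·99.5, so 0.9375x_Y = 12.1875 and x_Y = 13.
Then x_W = 99.5 − 0.5·13 = 93.
Total export volume: 13 + 93 = 106.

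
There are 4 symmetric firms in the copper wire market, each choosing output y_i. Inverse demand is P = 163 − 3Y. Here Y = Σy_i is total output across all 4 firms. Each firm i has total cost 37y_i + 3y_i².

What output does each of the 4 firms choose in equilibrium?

6

A representative firm's profit is π_i = y_i(163 − 3Y) − 37y_i − 3y_i², with Y = y_i + Σ_{j≠i} y_j.
First-order condition: 126 − 12y_i − 3Σ_{j≠i} y_j = 0.
Imposing symmetry (y_j = y for all j) turns Σ_{j≠i} y_j into 3y, so 126 = 21y and y = 6.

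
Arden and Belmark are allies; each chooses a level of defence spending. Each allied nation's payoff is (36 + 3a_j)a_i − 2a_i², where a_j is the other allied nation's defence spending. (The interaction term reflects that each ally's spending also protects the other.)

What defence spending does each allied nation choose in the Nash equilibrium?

36

Arden's payoff is (36 + 3a_B)a_A − 2a_A².
∂π/∂a_A = 36 + 3a_B − 4a_A = 0, so a_A = 9 + 0.75a_B.
Setting a_A = a_B in the reaction function: a_A = 9 + 0.75a_A, so a_A = 9 / 0.25 = 36.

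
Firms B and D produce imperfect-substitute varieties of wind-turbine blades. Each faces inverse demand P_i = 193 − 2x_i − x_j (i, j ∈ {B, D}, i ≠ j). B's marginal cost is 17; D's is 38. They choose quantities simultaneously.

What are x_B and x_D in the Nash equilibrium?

Firm B's profit: π = x_B(193 − 2x_B − x_D) − 17x_B.
∂π/∂x_B = 176 − 4x_B − x_D = 0 ⇒ x_B = 44 − 0.25x_D.
Similarly x_D = 38.75 − 0.25x_B.
Solving the two reaction functions simultaneously: (1 − (−0.25)(−0.25))x_B = 44 − 0.25·38.75, so 0.9375x_B = 34.3125 and x_B = 36.6.
Then x_D = 38.75 − 0.25·36.6 = 29.6.

36.6, 29.6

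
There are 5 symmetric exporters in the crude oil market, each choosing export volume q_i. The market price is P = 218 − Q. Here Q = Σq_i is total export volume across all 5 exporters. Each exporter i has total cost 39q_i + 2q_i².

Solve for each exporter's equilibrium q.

17.9

A representative exporter's profit is π_i = q_i(218 − Q) − 39q_i − 2q_i², with Q = q_i + Σ_{j≠i} q_j.
First-order condition: 179 − 6q_i − Σ_{j≠i} q_j = 0.
In a symmetric equilibrium every exporter chooses the same q, so Σ_{j≠i} q_j = 4q. The condition becomes 179 − 10q = 0, giving q = 179/10 = 17.9.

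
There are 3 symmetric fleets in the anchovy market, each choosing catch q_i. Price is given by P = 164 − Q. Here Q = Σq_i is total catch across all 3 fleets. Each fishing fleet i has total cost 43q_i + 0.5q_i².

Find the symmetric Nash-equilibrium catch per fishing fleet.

A representative fishing fleet's profit is π_i = q_i(164 − Q) − 43q_i − 0.5q_i², with Q = q_i + Σ_{j≠i} q_j.
First-order condition: 121 − 3q_i − Σ_{j≠i} q_j = 0.
With identical fishing fleets, set every q_j = q: then 121 − 3q − 2q = 0, i.e. q = 121/5 = 24.2.

24.2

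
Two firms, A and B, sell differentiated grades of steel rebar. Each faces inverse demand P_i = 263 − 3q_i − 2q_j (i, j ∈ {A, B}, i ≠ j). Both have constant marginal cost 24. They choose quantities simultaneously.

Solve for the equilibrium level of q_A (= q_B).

29.875

Firm A's profit: π = q_A(263 − 3q_A − 2q_B) − 24q_A.
∂π/∂q_A = 239 − 6q_A − 2q_B = 0 ⇒ q_A = 239/6 − (1/3)q_B.
By symmetry q_B = q_A; substituting into the reaction function, (4/3)q_A = 239/6 and q_A = 29.875.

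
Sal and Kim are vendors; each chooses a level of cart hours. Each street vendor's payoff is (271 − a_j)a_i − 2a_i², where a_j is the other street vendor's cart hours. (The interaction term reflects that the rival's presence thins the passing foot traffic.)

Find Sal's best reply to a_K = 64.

Sal's payoff is (271 − a_K)a_S − 2a_S².
∂π/∂a_S = 271 − a_K − 4a_S = 0, so a_S = 67.75 − 0.25a_K.
At a_K = 64: a_S = 67.75 − 0.25·64 = 51.75.

51.75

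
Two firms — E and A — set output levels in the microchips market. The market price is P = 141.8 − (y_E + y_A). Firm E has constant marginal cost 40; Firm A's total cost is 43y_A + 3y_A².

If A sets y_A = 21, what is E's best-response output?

40.4

Firm E's profit: π = y_E(141.8 − (y_E + y_A)) − 40y_E.
∂π/∂y_E = 101.8 − 2y_E − y_A = 0, so y_E = 50.9 − 0.5y_A.
At y_A = 21: y_E = 50.9 − 0.5·21 = 40.4.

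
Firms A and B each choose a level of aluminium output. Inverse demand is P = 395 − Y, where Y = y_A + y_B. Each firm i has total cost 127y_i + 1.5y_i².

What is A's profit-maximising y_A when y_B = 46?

44.4

Firm A's profit: π = y_A(395 − (y_A + y_B)) − 127y_A − 1.5y_A².
∂π/∂y_A = 268 − 5y_A − y_B = 0, so y_A = 53.6 − 0.2y_B.
At y_B = 46: y_A = 53.6 − 0.2·46 = 44.4.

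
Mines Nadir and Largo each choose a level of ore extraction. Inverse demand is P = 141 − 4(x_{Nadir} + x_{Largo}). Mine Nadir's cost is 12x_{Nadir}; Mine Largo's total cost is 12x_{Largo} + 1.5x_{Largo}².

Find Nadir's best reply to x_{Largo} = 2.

15.125

Mine Nadir's profit: π = x_{Nadir}(141 − 4(x_{Nadir} + x_{Largo})) − 12x_{Nadir}.
∂π/∂x_{Nadir} = 129 − 8x_{Nadir} − 4x_{Largo} = 0, so x_{Nadir} = 16.125 − 0.5x_{Largo}.
At x_{Largo} = 2: x_{Nadir} = 16.125 − 0.5·2 = 15.125.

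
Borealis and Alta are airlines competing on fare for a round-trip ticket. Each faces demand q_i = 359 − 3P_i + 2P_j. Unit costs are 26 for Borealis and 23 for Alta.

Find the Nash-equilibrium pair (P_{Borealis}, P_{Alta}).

Borealis's profit: π = (P_{Borealis} − 26)(359 − 3P_{Borealis} + 2P_{Alta}).
∂π/∂P_{Borealis} = 437 − 6P_{Borealis} + 2P_{Alta} = 0 ⇒ P_{Borealis} = 437/6 + (1/3)P_{Alta}.
Similarly P_{Alta} = 214/3 + (1/3)P_{Borealis}.
Plugging P_{Alta} into Borealis's best response: P_{Borealis} = 437/6 + (1/3)(214/3 + (1/3)P_{Borealis}) ⇒ (8/9)P_{Borealis} = 1739/18, so P_{Borealis} = 108.6875.
Then P_{Alta} = 214/3 + (1/3)·108.6875 = 107.5625.

108.6875, 107.5625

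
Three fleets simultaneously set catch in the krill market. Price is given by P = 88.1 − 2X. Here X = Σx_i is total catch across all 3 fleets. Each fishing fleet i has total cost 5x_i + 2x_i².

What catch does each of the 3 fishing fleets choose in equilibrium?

6.925

A representative fishing fleet's profit is π_i = x_i(88.1 − 2X) − 5x_i − 2x_i², with X = x_i + Σ_{j≠i} x_j.
First-order condition: 83.1 − 8x_i − 2Σ_{j≠i} x_j = 0.
Imposing symmetry (x_j = x for all j) turns Σ_{j≠i} x_j into 2x, so 83.1 = 12x and x = 6.925.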